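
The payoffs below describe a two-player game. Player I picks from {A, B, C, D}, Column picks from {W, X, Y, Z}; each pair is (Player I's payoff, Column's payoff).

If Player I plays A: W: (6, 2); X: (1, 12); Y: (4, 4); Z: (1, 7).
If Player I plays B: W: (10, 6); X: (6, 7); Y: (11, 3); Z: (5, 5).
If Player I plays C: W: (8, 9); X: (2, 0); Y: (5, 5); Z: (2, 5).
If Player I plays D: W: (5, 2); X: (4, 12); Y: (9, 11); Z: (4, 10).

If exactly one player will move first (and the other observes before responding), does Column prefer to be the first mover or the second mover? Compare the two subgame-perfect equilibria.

second

If Player I leads: Column's best replies are A→X, B→X, C→W, D→X; Player I's induced payoffs 1, 6, 8, 4; outcome (C, W), payoffs (8, 9).
If Column leads: Player I's best replies are W→B, X→B, Y→B, Z→B; Column's induced payoffs 6, 7, 3, 5; outcome (B, X), payoffs (6, 7).
Column gets 7 moving first and 9 moving second, so Column prefers to move second.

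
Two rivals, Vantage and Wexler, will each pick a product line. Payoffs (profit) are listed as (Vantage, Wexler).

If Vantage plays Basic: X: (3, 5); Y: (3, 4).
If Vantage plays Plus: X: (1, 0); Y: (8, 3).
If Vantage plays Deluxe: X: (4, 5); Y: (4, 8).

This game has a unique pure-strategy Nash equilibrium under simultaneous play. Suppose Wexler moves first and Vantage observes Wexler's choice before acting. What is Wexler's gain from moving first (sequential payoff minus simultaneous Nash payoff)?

2

Work backward from Vantage's decision.
- X → Vantage plays Deluxe (best of 3, 1, 4); Wexler gets 5.
- Y → Vantage plays Plus (best of 3, 8, 4); Wexler gets 3.
Among 5, 3, the best is 5 at X. Subgame-perfect outcome: (Deluxe, X) with payoffs (4, 5).
Under simultaneous play:
Vantage's best replies: X→Deluxe; Y→Plus.
Wexler's best replies: Basic→X; Plus→Y; Deluxe→Y.
Only (Plus, Y) has each player best-responding; Nash payoffs (8, 3).
Wexler's commitment gain: 5 − 3 = 2.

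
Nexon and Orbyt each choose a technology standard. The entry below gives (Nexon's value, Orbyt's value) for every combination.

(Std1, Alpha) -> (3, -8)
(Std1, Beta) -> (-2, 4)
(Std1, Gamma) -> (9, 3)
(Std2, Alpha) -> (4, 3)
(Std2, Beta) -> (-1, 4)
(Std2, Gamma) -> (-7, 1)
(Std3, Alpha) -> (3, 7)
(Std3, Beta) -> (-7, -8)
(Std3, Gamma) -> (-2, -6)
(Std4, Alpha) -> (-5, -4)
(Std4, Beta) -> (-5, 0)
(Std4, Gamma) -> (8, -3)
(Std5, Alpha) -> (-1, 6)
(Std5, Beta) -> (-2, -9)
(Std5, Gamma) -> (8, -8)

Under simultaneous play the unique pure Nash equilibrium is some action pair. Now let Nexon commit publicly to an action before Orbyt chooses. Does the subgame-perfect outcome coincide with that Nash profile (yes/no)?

Work backward from Orbyt's decision.
- Std1 → Orbyt plays Beta (best of -8, 4, 3); Nexon gets -2.
- Std2 → Orbyt plays Beta (best of 3, 4, 1); Nexon gets -1.
- Std3 → Orbyt plays Alpha (best of 7, -8, -6); Nexon gets 3.
- Std4 → Orbyt plays Beta (best of -4, 0, -3); Nexon gets -5.
- Std5 → Orbyt plays Alpha (best of 6, -9, -8); Nexon gets -1.
Among -2, -1, 3, -5, -1, the best is 3 at Std3. Subgame-perfect outcome: (Std3, Alpha) with payoffs (3, 7).
Under simultaneous play:
Nexon's best replies: Alpha→Std2; Beta→Std2; Gamma→Std1.
Orbyt's best replies: Std1→Beta; Std2→Beta; Std3→Alpha; Std4→Beta; Std5→Alpha.
The unique mutual best reply is (Std2, Beta), giving (-1, 4).
Sequential outcome (Std3, Alpha) differs from the Nash profile (Std2, Beta).

no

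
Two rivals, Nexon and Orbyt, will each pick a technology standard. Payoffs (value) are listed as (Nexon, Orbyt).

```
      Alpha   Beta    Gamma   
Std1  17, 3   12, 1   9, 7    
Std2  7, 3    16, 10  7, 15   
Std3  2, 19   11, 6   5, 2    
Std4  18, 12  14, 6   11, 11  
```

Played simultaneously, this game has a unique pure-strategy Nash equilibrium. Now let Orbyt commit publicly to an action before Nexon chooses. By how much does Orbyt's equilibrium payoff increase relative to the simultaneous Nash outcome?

Solve by backward induction (Orbyt leads).
- Alpha → Nexon plays Std4 (best of 17, 7, 2, 18); Orbyt gets 12.
- Beta → Nexon plays Std2 (best of 12, 16, 11, 14); Orbyt gets 10.
- Gamma → Nexon plays Std4 (best of 9, 7, 5, 11); Orbyt gets 11.
Maximizing over 12, 10, 11, Orbyt chooses Alpha. Subgame-perfect outcome: (Std4, Alpha) with payoffs (18, 12).
Now find the simultaneous Nash equilibrium.
Nexon's best replies: Alpha→Std4; Beta→Std2; Gamma→Std4.
Orbyt's best replies: Std1→Gamma; Std2→Gamma; Std3→Alpha; Std4→Alpha.
Only (Std4, Alpha) has each player best-responding; Nash payoffs (18, 12).
Orbyt's commitment gain: 12 − 12 = 0.

0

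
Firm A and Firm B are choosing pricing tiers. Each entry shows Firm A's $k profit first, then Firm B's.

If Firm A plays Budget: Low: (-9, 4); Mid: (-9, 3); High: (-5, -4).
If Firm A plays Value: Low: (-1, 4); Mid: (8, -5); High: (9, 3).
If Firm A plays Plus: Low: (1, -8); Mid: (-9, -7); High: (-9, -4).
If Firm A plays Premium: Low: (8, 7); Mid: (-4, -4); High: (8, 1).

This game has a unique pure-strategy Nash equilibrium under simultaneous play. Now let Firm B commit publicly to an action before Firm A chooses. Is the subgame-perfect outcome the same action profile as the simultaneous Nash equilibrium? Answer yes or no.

yes

Solve by backward induction (Firm B leads).
- Low: Firm A compares -9, -1, 1, 8 and picks Premium; Firm B would get 7.
- Mid: Firm A compares -9, 8, -9, -4 and picks Value; Firm B would get -5.
- High: Firm A compares -5, 9, -9, 8 and picks Value; Firm B would get 3.
Among 7, -5, 3, the best is 7 at Low. Subgame-perfect outcome: (Premium, Low) with payoffs (8, 7).
Under simultaneous play:
Firm A's best replies: Low→Premium; Mid→Value; High→Value.
Firm B's best replies: Budget→Low; Value→Low; Plus→High; Premium→Low.
The unique mutual best reply is (Premium, Low), giving (8, 7).
Sequential outcome (Premium, Low) coincides with the Nash profile (Premium, Low).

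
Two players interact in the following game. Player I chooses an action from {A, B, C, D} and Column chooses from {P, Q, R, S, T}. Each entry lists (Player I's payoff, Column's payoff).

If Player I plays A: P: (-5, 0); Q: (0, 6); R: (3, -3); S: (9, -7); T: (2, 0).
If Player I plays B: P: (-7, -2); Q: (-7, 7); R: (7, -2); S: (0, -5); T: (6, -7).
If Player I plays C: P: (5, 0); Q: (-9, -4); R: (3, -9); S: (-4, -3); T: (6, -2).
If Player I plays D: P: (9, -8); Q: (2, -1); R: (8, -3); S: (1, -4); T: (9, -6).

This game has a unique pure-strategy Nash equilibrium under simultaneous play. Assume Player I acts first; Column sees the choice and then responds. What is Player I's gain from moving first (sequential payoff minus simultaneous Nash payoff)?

3

Column best-responds to each possible Player I move:
- A: BR = Q, leader payoff 0.
- B: BR = Q, leader payoff -7.
- C: BR = P, leader payoff 5.
- D: BR = Q, leader payoff 2.
Among 0, -7, 5, 2, the best is 5 at C. Subgame-perfect outcome: (C, P) with payoffs (5, 0).
For the simultaneous game, intersect best replies.
Player I's best replies: P→D; Q→D; R→D; S→A; T→D.
Column's best replies: A→Q; B→Q; C→P; D→Q.
Only (D, Q) has each player best-responding; Nash payoffs (2, -1).
Player I's commitment gain: 5 − 2 = 3.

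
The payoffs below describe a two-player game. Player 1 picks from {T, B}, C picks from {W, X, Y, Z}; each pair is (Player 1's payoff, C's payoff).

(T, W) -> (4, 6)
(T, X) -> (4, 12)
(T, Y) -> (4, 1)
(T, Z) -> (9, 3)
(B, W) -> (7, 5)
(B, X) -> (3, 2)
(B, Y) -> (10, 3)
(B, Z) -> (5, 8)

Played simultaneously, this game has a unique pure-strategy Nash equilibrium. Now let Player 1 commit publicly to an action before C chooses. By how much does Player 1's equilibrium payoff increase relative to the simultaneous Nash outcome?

1

C best-responds to each possible Player 1 move:
- T: C compares 6, 12, 1, 3 and picks X; Player 1 would get 4.
- B: C compares 5, 2, 3, 8 and picks Z; Player 1 would get 5.
Among 4, 5, the best is 5 at B. Subgame-perfect outcome: (B, Z) with payoffs (5, 8).
For the simultaneous game, intersect best replies.
Player 1's best replies: W→B; X→T; Y→B; Z→T.
C's best replies: T→X; B→Z.
The unique mutual best reply is (T, X), giving (4, 12).
Player 1's commitment gain: 5 − 4 = 1.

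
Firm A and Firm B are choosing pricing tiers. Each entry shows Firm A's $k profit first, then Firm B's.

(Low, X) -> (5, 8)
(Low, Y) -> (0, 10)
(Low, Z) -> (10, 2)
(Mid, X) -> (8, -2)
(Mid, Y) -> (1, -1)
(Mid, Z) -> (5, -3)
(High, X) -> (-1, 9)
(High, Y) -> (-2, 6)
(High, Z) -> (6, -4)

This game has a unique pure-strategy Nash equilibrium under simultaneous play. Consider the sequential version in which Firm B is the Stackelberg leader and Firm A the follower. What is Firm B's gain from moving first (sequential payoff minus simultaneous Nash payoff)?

3

Solve by backward induction (Firm B leads).
- X → Firm A plays Mid (best of 5, 8, -1); Firm B gets -2.
- Y → Firm A plays Mid (best of 0, 1, -2); Firm B gets -1.
- Z → Firm A plays Low (best of 10, 5, 6); Firm B gets 2.
Maximizing over -2, -1, 2, Firm B chooses Z. Subgame-perfect outcome: (Low, Z) with payoffs (10, 2).
For the simultaneous game, intersect best replies.
Firm A's best replies: X→Mid; Y→Mid; Z→Low.
Firm B's best replies: Low→Y; Mid→Y; High→X.
The unique mutual best reply is (Mid, Y), giving (1, -1).
Firm B's commitment gain: 2 − -1 = 3.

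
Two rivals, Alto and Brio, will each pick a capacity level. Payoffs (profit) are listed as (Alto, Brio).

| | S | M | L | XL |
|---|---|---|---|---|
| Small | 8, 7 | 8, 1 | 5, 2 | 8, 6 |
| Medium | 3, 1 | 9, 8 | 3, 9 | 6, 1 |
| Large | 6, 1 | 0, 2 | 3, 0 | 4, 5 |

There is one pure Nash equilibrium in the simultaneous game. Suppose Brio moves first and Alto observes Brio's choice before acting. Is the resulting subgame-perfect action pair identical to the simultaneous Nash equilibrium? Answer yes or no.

no

Backward induction with Brio moving first.
- S → Alto plays Small (best of 8, 3, 6); Brio gets 7.
- M → Alto plays Medium (best of 8, 9, 0); Brio gets 8.
- L → Alto plays Small (best of 5, 3, 3); Brio gets 2.
- XL → Alto plays Small (best of 8, 6, 4); Brio gets 6.
Among 7, 8, 2, 6, the best is 8 at M. Subgame-perfect outcome: (Medium, M) with payoffs (9, 8).
Under simultaneous play:
Alto's best replies: S→Small; M→Medium; L→Small; XL→Small.
Brio's best replies: Small→S; Medium→L; Large→XL.
The unique mutual best reply is (Small, S), giving (8, 7).
Sequential outcome (Medium, M) differs from the Nash profile (Small, S).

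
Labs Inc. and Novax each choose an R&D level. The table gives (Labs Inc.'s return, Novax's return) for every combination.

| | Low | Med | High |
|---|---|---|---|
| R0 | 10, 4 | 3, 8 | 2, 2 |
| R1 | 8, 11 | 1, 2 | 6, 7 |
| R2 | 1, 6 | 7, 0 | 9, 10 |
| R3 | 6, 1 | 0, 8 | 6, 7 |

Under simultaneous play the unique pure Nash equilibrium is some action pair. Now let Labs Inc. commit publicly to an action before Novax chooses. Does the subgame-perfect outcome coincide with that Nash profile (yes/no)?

Work backward from Novax's decision.
- R0: Novax compares 4, 8, 2 and picks Med; Labs Inc. would get 3.
- R1: Novax compares 11, 2, 7 and picks Low; Labs Inc. would get 8.
- R2: Novax compares 6, 0, 10 and picks High; Labs Inc. would get 9.
- R3: Novax compares 1, 8, 7 and picks Med; Labs Inc. would get 0.
Labs Inc.'s induced payoffs are 3, 8, 9, 0, so Labs Inc. commits to R2. Subgame-perfect outcome: (R2, High) with payoffs (9, 10).
Now find the simultaneous Nash equilibrium.
Labs Inc.'s best replies: Low→R0; Med→R2; High→R2.
Novax's best replies: R0→Med; R1→Low; R2→High; R3→Med.
The unique mutual best reply is (R2, High), giving (9, 10).
Sequential outcome (R2, High) coincides with the Nash profile (R2, High).

yes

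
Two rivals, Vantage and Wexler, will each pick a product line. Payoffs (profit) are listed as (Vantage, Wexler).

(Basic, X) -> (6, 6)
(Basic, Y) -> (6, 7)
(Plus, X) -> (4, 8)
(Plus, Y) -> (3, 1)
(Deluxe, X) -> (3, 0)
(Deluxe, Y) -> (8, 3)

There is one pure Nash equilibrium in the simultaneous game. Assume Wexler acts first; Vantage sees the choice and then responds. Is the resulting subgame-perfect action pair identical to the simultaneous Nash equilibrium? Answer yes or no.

no

Solve by backward induction (Wexler leads).
- X: Vantage compares 6, 4, 3 and picks Basic; Wexler would get 6.
- Y: Vantage compares 6, 3, 8 and picks Deluxe; Wexler would get 3.
Wexler's induced payoffs are 6, 3, so Wexler commits to X. Subgame-perfect outcome: (Basic, X) with payoffs (6, 6).
Now find the simultaneous Nash equilibrium.
Vantage's best replies: X→Basic; Y→Deluxe.
Wexler's best replies: Basic→Y; Plus→X; Deluxe→Y.
The unique mutual best reply is (Deluxe, Y), giving (8, 3).
Sequential outcome (Basic, X) differs from the Nash profile (Deluxe, Y).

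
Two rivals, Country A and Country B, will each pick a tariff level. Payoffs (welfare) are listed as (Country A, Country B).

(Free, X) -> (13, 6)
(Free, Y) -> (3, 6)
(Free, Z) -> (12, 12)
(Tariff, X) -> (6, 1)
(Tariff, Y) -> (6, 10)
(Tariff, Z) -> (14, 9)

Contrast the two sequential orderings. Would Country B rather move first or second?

second

If Country A leads: Country B's best replies are Free→Z, Tariff→Y; Country A's induced payoffs 12, 6; outcome (Free, Z), payoffs (12, 12).
If Country B leads: Country A's best replies are X→Free, Y→Tariff, Z→Tariff; Country B's induced payoffs 6, 10, 9; outcome (Tariff, Y), payoffs (6, 10).
Country B gets 10 moving first and 12 moving second, so Country B prefers to move second.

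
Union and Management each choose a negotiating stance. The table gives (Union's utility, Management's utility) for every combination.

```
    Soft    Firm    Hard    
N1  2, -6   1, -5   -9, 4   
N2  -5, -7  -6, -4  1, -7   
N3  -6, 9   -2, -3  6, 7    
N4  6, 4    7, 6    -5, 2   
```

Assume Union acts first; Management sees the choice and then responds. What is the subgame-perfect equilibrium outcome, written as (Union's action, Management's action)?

(N4, Firm)

Solve by backward induction (Union leads).
- N1: Management compares -6, -5, 4 and picks Hard; Union would get -9.
- N2: Management compares -7, -4, -7 and picks Firm; Union would get -6.
- N3: Management compares 9, -3, 7 and picks Soft; Union would get -6.
- N4: Management compares 4, 6, 2 and picks Firm; Union would get 7.
Maximizing over -9, -6, -6, 7, Union chooses N4. Subgame-perfect outcome: (N4, Firm) with payoffs (7, 6).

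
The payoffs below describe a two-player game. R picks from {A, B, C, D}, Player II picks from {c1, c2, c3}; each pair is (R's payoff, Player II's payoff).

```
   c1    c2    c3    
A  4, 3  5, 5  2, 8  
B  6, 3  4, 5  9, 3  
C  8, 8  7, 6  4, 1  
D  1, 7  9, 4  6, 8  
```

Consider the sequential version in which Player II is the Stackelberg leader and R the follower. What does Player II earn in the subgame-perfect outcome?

8

R best-responds to each possible Player II move:
- c1: BR = C, leader payoff 8.
- c2: BR = D, leader payoff 4.
- c3: BR = B, leader payoff 3.
Among 8, 4, 3, the best is 8 at c1. Subgame-perfect outcome: (C, c1) with payoffs (8, 8).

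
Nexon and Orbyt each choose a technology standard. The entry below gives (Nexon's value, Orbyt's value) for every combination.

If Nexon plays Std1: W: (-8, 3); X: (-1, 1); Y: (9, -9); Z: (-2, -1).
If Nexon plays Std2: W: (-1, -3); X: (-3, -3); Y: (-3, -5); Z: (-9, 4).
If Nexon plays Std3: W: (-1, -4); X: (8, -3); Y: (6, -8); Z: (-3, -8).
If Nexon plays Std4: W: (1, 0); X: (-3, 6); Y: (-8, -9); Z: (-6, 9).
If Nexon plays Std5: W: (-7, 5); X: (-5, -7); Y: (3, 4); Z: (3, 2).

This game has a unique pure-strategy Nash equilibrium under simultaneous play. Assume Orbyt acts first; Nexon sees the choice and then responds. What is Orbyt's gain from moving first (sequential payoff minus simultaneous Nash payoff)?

5

Nexon best-responds to each possible Orbyt move:
- W: BR = Std4, leader payoff 0.
- X: BR = Std3, leader payoff -3.
- Y: BR = Std1, leader payoff -9.
- Z: BR = Std5, leader payoff 2.
Maximizing over 0, -3, -9, 2, Orbyt chooses Z. Subgame-perfect outcome: (Std5, Z) with payoffs (3, 2).
For the simultaneous game, intersect best replies.
Nexon's best replies: W→Std4; X→Std3; Y→Std1; Z→Std5.
Orbyt's best replies: Std1→W; Std2→Z; Std3→X; Std4→Z; Std5→W.
Only (Std3, X) has each player best-responding; Nash payoffs (8, -3).
Orbyt's commitment gain: 2 − -3 = 5.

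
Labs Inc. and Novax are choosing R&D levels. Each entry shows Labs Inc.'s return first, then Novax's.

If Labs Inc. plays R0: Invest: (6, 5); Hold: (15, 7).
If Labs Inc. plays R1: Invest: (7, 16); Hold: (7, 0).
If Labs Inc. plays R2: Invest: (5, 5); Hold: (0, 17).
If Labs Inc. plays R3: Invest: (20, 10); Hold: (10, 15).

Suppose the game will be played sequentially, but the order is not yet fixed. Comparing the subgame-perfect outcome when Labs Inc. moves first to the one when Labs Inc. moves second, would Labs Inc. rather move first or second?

second

If Labs Inc. leads: Novax's best replies are R0→Hold, R1→Invest, R2→Hold, R3→Hold; Labs Inc.'s induced payoffs 15, 7, 0, 10; outcome (R0, Hold), payoffs (15, 7).
If Novax leads: Labs Inc.'s best replies are Invest→R3, Hold→R0; Novax's induced payoffs 10, 7; outcome (R3, Invest), payoffs (20, 10).
Labs Inc. gets 15 moving first and 20 moving second, so Labs Inc. prefers to move second.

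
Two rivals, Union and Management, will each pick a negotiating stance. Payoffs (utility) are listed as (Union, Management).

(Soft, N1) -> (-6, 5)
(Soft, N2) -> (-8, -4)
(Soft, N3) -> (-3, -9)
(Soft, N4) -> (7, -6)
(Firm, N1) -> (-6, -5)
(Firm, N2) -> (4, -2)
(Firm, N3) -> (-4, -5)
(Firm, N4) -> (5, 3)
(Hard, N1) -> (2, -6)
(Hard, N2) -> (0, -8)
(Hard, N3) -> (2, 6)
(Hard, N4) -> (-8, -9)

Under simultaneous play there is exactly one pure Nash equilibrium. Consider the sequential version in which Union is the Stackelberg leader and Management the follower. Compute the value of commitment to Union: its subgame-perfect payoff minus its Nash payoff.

Solve by backward induction (Union leads).
- Soft: Management compares 5, -4, -9, -6 and picks N1; Union would get -6.
- Firm: Management compares -5, -2, -5, 3 and picks N4; Union would get 5.
- Hard: Management compares -6, -8, 6, -9 and picks N3; Union would get 2.
Among -6, 5, 2, the best is 5 at Firm. Subgame-perfect outcome: (Firm, N4) with payoffs (5, 3).
Now find the simultaneous Nash equilibrium.
Union's best replies: N1→Hard; N2→Firm; N3→Hard; N4→Soft.
Management's best replies: Soft→N1; Firm→N4; Hard→N3.
The unique mutual best reply is (Hard, N3), giving (2, 6).
Union's commitment gain: 5 − 2 = 3.

3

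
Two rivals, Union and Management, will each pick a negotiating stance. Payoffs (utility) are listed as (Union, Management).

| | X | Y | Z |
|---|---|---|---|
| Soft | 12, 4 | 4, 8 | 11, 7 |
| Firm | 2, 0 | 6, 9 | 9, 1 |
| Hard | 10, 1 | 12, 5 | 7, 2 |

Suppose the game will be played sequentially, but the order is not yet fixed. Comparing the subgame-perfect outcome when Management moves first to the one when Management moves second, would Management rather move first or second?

first

If Union leads: Management's best replies are Soft→Y, Firm→Y, Hard→Y; Union's induced payoffs 4, 6, 12; outcome (Hard, Y), payoffs (12, 5).
If Management leads: Union's best replies are X→Soft, Y→Hard, Z→Soft; Management's induced payoffs 4, 5, 7; outcome (Soft, Z), payoffs (11, 7).
Management gets 7 moving first and 5 moving second, so Management prefers to move first.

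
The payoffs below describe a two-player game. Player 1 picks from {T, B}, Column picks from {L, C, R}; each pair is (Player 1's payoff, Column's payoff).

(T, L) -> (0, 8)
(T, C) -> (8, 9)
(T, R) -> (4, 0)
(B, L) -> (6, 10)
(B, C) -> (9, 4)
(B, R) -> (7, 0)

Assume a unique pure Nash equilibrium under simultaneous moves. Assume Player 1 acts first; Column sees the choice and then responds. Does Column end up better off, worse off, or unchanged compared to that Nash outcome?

worse off

Work backward from Column's decision.
- T: Column compares 8, 9, 0 and picks C; Player 1 would get 8.
- B: Column compares 10, 4, 0 and picks L; Player 1 would get 6.
Maximizing over 8, 6, Player 1 chooses T. Subgame-perfect outcome: (T, C) with payoffs (8, 9).
For the simultaneous game, intersect best replies.
Player 1's best replies: L→B; C→B; R→B.
Column's best replies: T→C; B→L.
The unique mutual best reply is (B, L), giving (6, 10).
Column earns 9 sequentially versus 10 at the Nash outcome: worse off.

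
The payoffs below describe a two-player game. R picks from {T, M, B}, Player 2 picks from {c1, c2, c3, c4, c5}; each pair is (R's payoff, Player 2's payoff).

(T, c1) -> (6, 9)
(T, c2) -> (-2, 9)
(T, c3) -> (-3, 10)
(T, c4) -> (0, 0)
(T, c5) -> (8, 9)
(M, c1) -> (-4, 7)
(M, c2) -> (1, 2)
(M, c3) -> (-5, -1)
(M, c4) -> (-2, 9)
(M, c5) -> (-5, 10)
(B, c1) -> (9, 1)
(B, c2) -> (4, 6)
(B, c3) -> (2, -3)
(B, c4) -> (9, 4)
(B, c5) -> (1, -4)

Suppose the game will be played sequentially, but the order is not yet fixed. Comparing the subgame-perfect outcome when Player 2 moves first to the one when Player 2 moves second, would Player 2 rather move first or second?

If R leads: Player 2's best replies are T→c3, M→c5, B→c2; R's induced payoffs -3, -5, 4; outcome (B, c2), payoffs (4, 6).
If Player 2 leads: R's best replies are c1→B, c2→B, c3→B, c4→B, c5→T; Player 2's induced payoffs 1, 6, -3, 4, 9; outcome (T, c5), payoffs (8, 9).
Player 2 gets 9 moving first and 6 moving second, so Player 2 prefers to move first.

first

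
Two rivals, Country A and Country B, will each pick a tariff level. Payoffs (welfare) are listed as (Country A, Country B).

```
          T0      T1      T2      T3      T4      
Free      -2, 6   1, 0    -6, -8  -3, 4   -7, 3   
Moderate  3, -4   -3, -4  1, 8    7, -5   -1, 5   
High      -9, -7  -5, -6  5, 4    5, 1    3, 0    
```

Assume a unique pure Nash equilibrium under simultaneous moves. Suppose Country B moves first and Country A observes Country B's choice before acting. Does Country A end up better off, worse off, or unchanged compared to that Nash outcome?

unchanged

Country A best-responds to each possible Country B move:
- T0: BR = Moderate, leader payoff -4.
- T1: BR = Free, leader payoff 0.
- T2: BR = High, leader payoff 4.
- T3: BR = Moderate, leader payoff -5.
- T4: BR = High, leader payoff 0.
Maximizing over -4, 0, 4, -5, 0, Country B chooses T2. Subgame-perfect outcome: (High, T2) with payoffs (5, 4).
Under simultaneous play:
Country A's best replies: T0→Moderate; T1→Free; T2→High; T3→Moderate; T4→High.
Country B's best replies: Free→T0; Moderate→T2; High→T2.
The unique mutual best reply is (High, T2), giving (5, 4).
Country A earns 5 sequentially versus 5 at the Nash outcome: unchanged.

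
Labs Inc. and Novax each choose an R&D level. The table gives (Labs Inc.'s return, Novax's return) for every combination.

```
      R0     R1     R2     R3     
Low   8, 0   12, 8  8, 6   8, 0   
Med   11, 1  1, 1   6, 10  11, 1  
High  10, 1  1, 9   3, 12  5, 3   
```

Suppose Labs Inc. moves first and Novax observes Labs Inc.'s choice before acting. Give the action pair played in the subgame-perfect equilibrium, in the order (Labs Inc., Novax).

(Low, R1)

Novax best-responds to each possible Labs Inc. move:
- Low → Novax plays R1 (best of 0, 8, 6, 0); Labs Inc. gets 12.
- Med → Novax plays R2 (best of 1, 1, 10, 1); Labs Inc. gets 6.
- High → Novax plays R2 (best of 1, 9, 12, 3); Labs Inc. gets 3.
Maximizing over 12, 6, 3, Labs Inc. chooses Low. Subgame-perfect outcome: (Low, R1) with payoffs (12, 8).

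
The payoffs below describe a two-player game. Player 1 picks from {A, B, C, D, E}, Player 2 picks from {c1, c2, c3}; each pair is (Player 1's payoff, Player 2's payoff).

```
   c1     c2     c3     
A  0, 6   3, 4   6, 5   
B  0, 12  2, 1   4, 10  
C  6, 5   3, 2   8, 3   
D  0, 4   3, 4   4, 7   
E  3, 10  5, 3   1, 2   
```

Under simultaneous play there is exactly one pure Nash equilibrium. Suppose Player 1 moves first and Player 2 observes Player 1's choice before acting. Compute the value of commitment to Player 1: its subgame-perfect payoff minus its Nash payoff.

0

Solve by backward induction (Player 1 leads).
- A: Player 2 compares 6, 4, 5 and picks c1; Player 1 would get 0.
- B: Player 2 compares 12, 1, 10 and picks c1; Player 1 would get 0.
- C: Player 2 compares 5, 2, 3 and picks c1; Player 1 would get 6.
- D: Player 2 compares 4, 4, 7 and picks c3; Player 1 would get 4.
- E: Player 2 compares 10, 3, 2 and picks c1; Player 1 would get 3.
Player 1's induced payoffs are 0, 0, 6, 4, 3, so Player 1 commits to C. Subgame-perfect outcome: (C, c1) with payoffs (6, 5).
Under simultaneous play:
Player 1's best replies: c1→C; c2→E; c3→C.
Player 2's best replies: A→c1; B→c1; C→c1; D→c3; E→c1.
The unique mutual best reply is (C, c1), giving (6, 5).
Player 1's commitment gain: 6 − 6 = 0.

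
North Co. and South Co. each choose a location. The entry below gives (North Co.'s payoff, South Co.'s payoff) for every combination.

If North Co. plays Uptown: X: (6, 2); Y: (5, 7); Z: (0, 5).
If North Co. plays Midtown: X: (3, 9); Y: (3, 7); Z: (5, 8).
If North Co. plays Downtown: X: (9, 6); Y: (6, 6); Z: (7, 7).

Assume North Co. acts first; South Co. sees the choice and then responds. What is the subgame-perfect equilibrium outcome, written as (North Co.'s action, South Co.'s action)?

Backward induction with North Co. moving first.
- Uptown → South Co. plays Y (best of 2, 7, 5); North Co. gets 5.
- Midtown → South Co. plays X (best of 9, 7, 8); North Co. gets 3.
- Downtown → South Co. plays Z (best of 6, 6, 7); North Co. gets 7.
Maximizing over 5, 3, 7, North Co. chooses Downtown. Subgame-perfect outcome: (Downtown, Z) with payoffs (7, 7).

(Downtown, Z)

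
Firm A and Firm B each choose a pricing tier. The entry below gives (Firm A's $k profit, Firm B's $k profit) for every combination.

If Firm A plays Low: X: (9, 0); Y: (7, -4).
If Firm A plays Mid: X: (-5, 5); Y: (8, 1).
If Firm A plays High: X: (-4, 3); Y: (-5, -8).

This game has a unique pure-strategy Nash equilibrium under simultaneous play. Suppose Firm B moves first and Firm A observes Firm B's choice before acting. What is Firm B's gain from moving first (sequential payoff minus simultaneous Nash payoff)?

Work backward from Firm A's decision.
- X: BR = Low, leader payoff 0.
- Y: BR = Mid, leader payoff 1.
Maximizing over 0, 1, Firm B chooses Y. Subgame-perfect outcome: (Mid, Y) with payoffs (8, 1).
Under simultaneous play:
Firm A's best replies: X→Low; Y→Mid.
Firm B's best replies: Low→X; Mid→X; High→X.
Only (Low, X) has each player best-responding; Nash payoffs (9, 0).
Firm B's commitment gain: 1 − 0 = 1.

1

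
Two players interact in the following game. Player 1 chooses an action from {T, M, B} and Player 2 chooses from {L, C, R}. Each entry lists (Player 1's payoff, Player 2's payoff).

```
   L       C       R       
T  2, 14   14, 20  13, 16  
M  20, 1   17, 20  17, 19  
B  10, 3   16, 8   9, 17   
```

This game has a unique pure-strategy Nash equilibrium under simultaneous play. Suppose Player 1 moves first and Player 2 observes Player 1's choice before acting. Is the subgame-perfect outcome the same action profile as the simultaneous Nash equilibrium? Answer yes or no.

Work backward from Player 2's decision.
- T → Player 2 plays C (best of 14, 20, 16); Player 1 gets 14.
- M → Player 2 plays C (best of 1, 20, 19); Player 1 gets 17.
- B → Player 2 plays R (best of 3, 8, 17); Player 1 gets 9.
Among 14, 17, 9, the best is 17 at M. Subgame-perfect outcome: (M, C) with payoffs (17, 20).
Under simultaneous play:
Player 1's best replies: L→M; C→M; R→M.
Player 2's best replies: T→C; M→C; B→R.
The unique mutual best reply is (M, C), giving (17, 20).
Sequential outcome (M, C) coincides with the Nash profile (M, C).

yes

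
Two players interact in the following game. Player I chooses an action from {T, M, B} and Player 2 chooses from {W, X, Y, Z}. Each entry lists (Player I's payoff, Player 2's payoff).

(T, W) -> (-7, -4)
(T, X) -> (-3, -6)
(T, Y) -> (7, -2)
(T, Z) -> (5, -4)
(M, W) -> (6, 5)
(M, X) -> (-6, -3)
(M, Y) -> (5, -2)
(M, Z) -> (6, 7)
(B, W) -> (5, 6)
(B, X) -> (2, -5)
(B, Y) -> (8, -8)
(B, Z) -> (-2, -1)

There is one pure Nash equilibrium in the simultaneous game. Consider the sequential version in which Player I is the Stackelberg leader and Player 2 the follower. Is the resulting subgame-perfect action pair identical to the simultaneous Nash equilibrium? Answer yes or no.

no

Backward induction with Player I moving first.
- T: BR = Y, leader payoff 7.
- M: BR = Z, leader payoff 6.
- B: BR = W, leader payoff 5.
Among 7, 6, 5, the best is 7 at T. Subgame-perfect outcome: (T, Y) with payoffs (7, -2).
For the simultaneous game, intersect best replies.
Player I's best replies: W→M; X→B; Y→B; Z→M.
Player 2's best replies: T→Y; M→Z; B→W.
The unique mutual best reply is (M, Z), giving (6, 7).
Sequential outcome (T, Y) differs from the Nash profile (M, Z).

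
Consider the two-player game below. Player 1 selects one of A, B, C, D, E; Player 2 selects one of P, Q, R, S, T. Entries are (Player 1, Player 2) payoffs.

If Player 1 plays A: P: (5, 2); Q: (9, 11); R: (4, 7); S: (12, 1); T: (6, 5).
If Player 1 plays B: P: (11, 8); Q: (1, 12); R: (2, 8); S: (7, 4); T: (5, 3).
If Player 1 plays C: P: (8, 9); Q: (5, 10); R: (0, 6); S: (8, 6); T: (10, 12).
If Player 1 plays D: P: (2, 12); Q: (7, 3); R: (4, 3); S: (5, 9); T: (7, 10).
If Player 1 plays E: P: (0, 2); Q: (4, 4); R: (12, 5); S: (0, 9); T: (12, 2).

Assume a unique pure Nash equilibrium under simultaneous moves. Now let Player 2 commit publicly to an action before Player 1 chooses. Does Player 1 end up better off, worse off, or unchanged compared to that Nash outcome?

unchanged

Solve by backward induction (Player 2 leads).
- P: Player 1 compares 5, 11, 8, 2, 0 and picks B; Player 2 would get 8.
- Q: Player 1 compares 9, 1, 5, 7, 4 and picks A; Player 2 would get 11.
- R: Player 1 compares 4, 2, 0, 4, 12 and picks E; Player 2 would get 5.
- S: Player 1 compares 12, 7, 8, 5, 0 and picks A; Player 2 would get 1.
- T: Player 1 compares 6, 5, 10, 7, 12 and picks E; Player 2 would get 2.
Among 8, 11, 5, 1, 2, the best is 11 at Q. Subgame-perfect outcome: (A, Q) with payoffs (9, 11).
For the simultaneous game, intersect best replies.
Player 1's best replies: P→B; Q→A; R→E; S→A; T→E.
Player 2's best replies: A→Q; B→Q; C→T; D→P; E→S.
The unique mutual best reply is (A, Q), giving (9, 11).
Player 1 earns 9 sequentially versus 9 at the Nash outcome: unchanged.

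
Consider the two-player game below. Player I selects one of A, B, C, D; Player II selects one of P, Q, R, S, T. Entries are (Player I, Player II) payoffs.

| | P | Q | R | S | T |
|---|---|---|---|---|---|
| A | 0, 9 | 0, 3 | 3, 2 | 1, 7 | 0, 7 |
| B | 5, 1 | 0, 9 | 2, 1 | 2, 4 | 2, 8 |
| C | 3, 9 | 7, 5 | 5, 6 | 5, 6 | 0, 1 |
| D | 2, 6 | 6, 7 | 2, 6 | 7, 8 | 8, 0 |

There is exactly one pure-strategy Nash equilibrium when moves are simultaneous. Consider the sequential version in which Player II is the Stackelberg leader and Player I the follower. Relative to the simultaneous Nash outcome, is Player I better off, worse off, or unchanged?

unchanged

Player I best-responds to each possible Player II move:
- P: BR = B, leader payoff 1.
- Q: BR = C, leader payoff 5.
- R: BR = C, leader payoff 6.
- S: BR = D, leader payoff 8.
- T: BR = D, leader payoff 0.
Among 1, 5, 6, 8, 0, the best is 8 at S. Subgame-perfect outcome: (D, S) with payoffs (7, 8).
Now find the simultaneous Nash equilibrium.
Player I's best replies: P→B; Q→C; R→C; S→D; T→D.
Player II's best replies: A→P; B→Q; C→P; D→S.
Only (D, S) has each player best-responding; Nash payoffs (7, 8).
Player I earns 7 sequentially versus 7 at the Nash outcome: unchanged.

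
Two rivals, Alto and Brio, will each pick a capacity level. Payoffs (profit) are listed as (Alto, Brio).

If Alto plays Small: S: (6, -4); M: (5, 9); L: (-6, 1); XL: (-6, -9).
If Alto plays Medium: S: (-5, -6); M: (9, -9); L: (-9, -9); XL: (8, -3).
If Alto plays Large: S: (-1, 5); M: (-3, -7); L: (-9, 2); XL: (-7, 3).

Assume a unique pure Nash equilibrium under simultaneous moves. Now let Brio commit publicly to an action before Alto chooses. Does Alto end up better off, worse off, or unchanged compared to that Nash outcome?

Backward induction with Brio moving first.
- S: Alto compares 6, -5, -1 and picks Small; Brio would get -4.
- M: Alto compares 5, 9, -3 and picks Medium; Brio would get -9.
- L: Alto compares -6, -9, -9 and picks Small; Brio would get 1.
- XL: Alto compares -6, 8, -7 and picks Medium; Brio would get -3.
Among -4, -9, 1, -3, the best is 1 at L. Subgame-perfect outcome: (Small, L) with payoffs (-6, 1).
For the simultaneous game, intersect best replies.
Alto's best replies: S→Small; M→Medium; L→Small; XL→Medium.
Brio's best replies: Small→M; Medium→XL; Large→S.
Only (Medium, XL) has each player best-responding; Nash payoffs (8, -3).
Alto earns -6 sequentially versus 8 at the Nash outcome: worse off.

worse off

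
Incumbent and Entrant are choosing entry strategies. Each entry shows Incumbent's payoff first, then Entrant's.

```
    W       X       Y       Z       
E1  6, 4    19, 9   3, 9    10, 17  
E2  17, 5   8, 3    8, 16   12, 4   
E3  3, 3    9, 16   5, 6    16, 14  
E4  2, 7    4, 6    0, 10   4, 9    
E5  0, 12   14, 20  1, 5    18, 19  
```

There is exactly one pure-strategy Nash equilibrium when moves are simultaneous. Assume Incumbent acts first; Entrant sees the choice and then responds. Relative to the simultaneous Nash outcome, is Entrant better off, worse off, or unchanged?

Backward induction with Incumbent moving first.
- E1 → Entrant plays Z (best of 4, 9, 9, 17); Incumbent gets 10.
- E2 → Entrant plays Y (best of 5, 3, 16, 4); Incumbent gets 8.
- E3 → Entrant plays X (best of 3, 16, 6, 14); Incumbent gets 9.
- E4 → Entrant plays Y (best of 7, 6, 10, 9); Incumbent gets 0.
- E5 → Entrant plays X (best of 12, 20, 5, 19); Incumbent gets 14.
Incumbent's induced payoffs are 10, 8, 9, 0, 14, so Incumbent commits to E5. Subgame-perfect outcome: (E5, X) with payoffs (14, 20).
Now find the simultaneous Nash equilibrium.
Incumbent's best replies: W→E2; X→E1; Y→E2; Z→E5.
Entrant's best replies: E1→Z; E2→Y; E3→X; E4→Y; E5→X.
Only (E2, Y) has each player best-responding; Nash payoffs (8, 16).
Entrant earns 20 sequentially versus 16 at the Nash outcome: better off.

better off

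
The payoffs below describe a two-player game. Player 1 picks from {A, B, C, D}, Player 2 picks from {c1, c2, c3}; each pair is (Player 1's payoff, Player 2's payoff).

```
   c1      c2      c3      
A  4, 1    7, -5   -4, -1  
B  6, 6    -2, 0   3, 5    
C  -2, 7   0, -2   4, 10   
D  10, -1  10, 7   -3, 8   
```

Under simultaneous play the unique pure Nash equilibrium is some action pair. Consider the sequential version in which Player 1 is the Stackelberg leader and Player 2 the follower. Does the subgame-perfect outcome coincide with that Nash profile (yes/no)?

Player 2 best-responds to each possible Player 1 move:
- A → Player 2 plays c1 (best of 1, -5, -1); Player 1 gets 4.
- B → Player 2 plays c1 (best of 6, 0, 5); Player 1 gets 6.
- C → Player 2 plays c3 (best of 7, -2, 10); Player 1 gets 4.
- D → Player 2 plays c3 (best of -1, 7, 8); Player 1 gets -3.
Among 4, 6, 4, -3, the best is 6 at B. Subgame-perfect outcome: (B, c1) with payoffs (6, 6).
For the simultaneous game, intersect best replies.
Player 1's best replies: c1→D; c2→D; c3→C.
Player 2's best replies: A→c1; B→c1; C→c3; D→c3.
Only (C, c3) has each player best-responding; Nash payoffs (4, 10).
Sequential outcome (B, c1) differs from the Nash profile (C, c3).

no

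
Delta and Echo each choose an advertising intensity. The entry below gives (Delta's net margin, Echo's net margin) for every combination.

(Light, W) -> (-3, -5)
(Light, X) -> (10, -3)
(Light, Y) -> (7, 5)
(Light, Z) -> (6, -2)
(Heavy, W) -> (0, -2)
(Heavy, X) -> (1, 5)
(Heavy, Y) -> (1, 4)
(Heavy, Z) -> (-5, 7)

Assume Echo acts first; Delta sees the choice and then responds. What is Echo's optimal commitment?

Solve by backward induction (Echo leads).
- W → Delta plays Heavy (best of -3, 0); Echo gets -2.
- X → Delta plays Light (best of 10, 1); Echo gets -3.
- Y → Delta plays Light (best of 7, 1); Echo gets 5.
- Z → Delta plays Light (best of 6, -5); Echo gets -2.
Echo's induced payoffs are -2, -3, 5, -2, so Echo commits to Y. Subgame-perfect outcome: (Light, Y) with payoffs (7, 5).

Y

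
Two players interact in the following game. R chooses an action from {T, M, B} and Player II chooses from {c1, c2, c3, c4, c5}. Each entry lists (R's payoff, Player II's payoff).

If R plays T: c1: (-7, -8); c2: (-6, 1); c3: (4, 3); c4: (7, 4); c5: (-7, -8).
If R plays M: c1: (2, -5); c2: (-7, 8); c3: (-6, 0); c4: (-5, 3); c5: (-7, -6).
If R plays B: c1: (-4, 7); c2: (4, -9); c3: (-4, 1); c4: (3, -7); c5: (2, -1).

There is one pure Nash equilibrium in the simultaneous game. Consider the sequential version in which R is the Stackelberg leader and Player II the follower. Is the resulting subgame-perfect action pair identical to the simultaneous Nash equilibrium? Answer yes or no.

yes

Player II best-responds to each possible R move:
- T → Player II plays c4 (best of -8, 1, 3, 4, -8); R gets 7.
- M → Player II plays c2 (best of -5, 8, 0, 3, -6); R gets -7.
- B → Player II plays c1 (best of 7, -9, 1, -7, -1); R gets -4.
Maximizing over 7, -7, -4, R chooses T. Subgame-perfect outcome: (T, c4) with payoffs (7, 4).
Now find the simultaneous Nash equilibrium.
R's best replies: c1→M; c2→B; c3→T; c4→T; c5→B.
Player II's best replies: T→c4; M→c2; B→c1.
Only (T, c4) has each player best-responding; Nash payoffs (7, 4).
Sequential outcome (T, c4) coincides with the Nash profile (T, c4).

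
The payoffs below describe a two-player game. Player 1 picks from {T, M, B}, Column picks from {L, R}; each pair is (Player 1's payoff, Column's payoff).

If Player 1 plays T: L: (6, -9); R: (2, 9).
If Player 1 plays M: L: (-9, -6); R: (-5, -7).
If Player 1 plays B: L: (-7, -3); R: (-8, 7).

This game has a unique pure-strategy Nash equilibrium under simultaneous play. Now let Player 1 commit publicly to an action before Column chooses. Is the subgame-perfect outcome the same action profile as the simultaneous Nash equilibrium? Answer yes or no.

yes

Work backward from Column's decision.
- T: Column compares -9, 9 and picks R; Player 1 would get 2.
- M: Column compares -6, -7 and picks L; Player 1 would get -9.
- B: Column compares -3, 7 and picks R; Player 1 would get -8.
Among 2, -9, -8, the best is 2 at T. Subgame-perfect outcome: (T, R) with payoffs (2, 9).
Now find the simultaneous Nash equilibrium.
Player 1's best replies: L→T; R→T.
Column's best replies: T→R; M→L; B→R.
Only (T, R) has each player best-responding; Nash payoffs (2, 9).
Sequential outcome (T, R) coincides with the Nash profile (T, R).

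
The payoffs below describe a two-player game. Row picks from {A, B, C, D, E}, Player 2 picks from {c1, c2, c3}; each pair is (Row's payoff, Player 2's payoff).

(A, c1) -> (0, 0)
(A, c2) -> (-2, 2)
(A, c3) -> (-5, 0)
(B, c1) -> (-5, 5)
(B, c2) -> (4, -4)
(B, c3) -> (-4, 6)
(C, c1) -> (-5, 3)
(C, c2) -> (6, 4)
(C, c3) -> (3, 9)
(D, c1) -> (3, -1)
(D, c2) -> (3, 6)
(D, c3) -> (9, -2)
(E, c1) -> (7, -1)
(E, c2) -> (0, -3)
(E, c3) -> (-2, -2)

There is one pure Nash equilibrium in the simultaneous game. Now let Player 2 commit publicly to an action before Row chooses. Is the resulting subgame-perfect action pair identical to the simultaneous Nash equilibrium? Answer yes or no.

Row best-responds to each possible Player 2 move:
- c1: Row compares 0, -5, -5, 3, 7 and picks E; Player 2 would get -1.
- c2: Row compares -2, 4, 6, 3, 0 and picks C; Player 2 would get 4.
- c3: Row compares -5, -4, 3, 9, -2 and picks D; Player 2 would get -2.
Among -1, 4, -2, the best is 4 at c2. Subgame-perfect outcome: (C, c2) with payoffs (6, 4).
For the simultaneous game, intersect best replies.
Row's best replies: c1→E; c2→C; c3→D.
Player 2's best replies: A→c2; B→c3; C→c3; D→c2; E→c1.
Only (E, c1) has each player best-responding; Nash payoffs (7, -1).
Sequential outcome (C, c2) differs from the Nash profile (E, c1).

no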